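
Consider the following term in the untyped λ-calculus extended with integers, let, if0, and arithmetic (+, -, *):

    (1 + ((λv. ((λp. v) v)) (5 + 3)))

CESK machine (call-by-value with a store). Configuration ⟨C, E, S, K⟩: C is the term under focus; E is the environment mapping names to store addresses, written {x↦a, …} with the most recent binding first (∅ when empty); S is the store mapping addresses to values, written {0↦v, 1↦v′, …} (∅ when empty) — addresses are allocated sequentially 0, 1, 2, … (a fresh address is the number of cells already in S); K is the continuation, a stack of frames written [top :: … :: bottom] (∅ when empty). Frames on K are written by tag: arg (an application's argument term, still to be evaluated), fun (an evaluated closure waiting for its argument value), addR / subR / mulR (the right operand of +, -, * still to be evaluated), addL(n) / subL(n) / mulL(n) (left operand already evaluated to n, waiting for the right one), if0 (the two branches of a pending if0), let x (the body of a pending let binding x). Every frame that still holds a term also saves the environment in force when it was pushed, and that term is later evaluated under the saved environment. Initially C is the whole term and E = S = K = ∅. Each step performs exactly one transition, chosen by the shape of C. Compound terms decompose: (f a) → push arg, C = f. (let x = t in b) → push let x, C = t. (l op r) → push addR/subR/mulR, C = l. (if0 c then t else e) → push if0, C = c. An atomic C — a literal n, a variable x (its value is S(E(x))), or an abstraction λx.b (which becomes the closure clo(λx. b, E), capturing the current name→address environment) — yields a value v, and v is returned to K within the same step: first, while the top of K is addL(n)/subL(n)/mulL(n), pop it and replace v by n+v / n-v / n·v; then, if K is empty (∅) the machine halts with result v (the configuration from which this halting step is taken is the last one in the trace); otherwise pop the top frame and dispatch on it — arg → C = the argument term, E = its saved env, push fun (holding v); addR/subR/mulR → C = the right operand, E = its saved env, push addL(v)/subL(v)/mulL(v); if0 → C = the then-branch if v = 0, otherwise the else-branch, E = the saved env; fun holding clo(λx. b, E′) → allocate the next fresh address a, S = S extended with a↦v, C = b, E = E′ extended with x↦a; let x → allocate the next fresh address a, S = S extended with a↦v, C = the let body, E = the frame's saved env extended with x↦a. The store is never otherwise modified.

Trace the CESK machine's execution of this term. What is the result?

Answer: 9

Execution trace:
0. [C=(1 + ((λv. ((λp. v) v)) (5 + 3))) | E=∅ | S=∅ | K=∅]
1. [C=1 | E=∅ | S=∅ | K=[addR]]
2. [C=((λv. ((λp. v) v)) (5 + 3)) | E=∅ | S=∅ | K=[addL(1)]]
3. [C=(λv. ((λp. v) v)) | E=∅ | S=∅ | K=[arg :: addL(1)]]
4. [C=(5 + 3) | E=∅ | S=∅ | K=[fun :: addL(1)]]
5. [C=5 | E=∅ | S=∅ | K=[addR :: fun :: addL(1)]]
6. [C=3 | E=∅ | S=∅ | K=[addL(5) :: fun :: addL(1)]]
7. [C=((λp. v) v) | E={v↦0} | S={0↦8} | K=[addL(1)]]
8. [C=(λp. v) | E={v↦0} | S={0↦8} | K=[arg :: addL(1)]]
9. [C=v | E={v↦0} | S={0↦8} | K=[fun :: addL(1)]]
10. [C=v | E={p↦1, v↦0} | S={0↦8, 1↦8} | K=[addL(1)]]
→ final value 9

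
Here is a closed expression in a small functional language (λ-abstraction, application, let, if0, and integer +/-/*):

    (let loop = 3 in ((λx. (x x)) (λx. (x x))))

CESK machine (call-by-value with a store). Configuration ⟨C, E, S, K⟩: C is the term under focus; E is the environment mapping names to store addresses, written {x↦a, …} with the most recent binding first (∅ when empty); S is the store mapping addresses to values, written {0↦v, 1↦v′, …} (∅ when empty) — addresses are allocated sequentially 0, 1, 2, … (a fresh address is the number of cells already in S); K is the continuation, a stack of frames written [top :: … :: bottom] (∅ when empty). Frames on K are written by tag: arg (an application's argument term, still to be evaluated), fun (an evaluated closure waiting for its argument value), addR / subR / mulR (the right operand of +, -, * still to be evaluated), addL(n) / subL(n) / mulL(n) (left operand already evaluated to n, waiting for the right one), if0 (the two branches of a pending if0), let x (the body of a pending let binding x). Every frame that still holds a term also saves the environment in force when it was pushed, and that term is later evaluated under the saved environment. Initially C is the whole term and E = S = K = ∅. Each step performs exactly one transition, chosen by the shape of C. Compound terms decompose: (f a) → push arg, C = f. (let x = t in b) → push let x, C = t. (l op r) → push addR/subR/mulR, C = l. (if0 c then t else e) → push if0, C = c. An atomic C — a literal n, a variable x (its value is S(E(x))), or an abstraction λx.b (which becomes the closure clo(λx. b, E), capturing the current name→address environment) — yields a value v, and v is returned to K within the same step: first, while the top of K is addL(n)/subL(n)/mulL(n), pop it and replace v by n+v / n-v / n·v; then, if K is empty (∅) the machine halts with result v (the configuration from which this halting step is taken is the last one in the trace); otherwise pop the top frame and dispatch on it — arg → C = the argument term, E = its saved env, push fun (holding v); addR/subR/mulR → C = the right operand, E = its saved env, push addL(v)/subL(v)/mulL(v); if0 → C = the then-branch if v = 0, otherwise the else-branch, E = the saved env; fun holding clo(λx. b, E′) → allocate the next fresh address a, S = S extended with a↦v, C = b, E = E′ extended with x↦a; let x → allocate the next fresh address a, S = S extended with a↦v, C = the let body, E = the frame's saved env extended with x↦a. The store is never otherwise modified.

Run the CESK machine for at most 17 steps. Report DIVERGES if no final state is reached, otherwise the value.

[0] [C=(let loop = 3 in ((λx. (x x)) (λx. (x x)))) | E=∅ | S=∅ | K=∅]
[1] [C=3 | E=∅ | S=∅ | K=[let loop]]
[2] [C=((λx. (x x)) (λx. (x x))) | E={loop↦0} | S={0↦3} | K=∅]
[3] [C=(λx. (x x)) | E={loop↦0} | S={0↦3} | K=[arg]]
[4] [C=(λx. (x x)) | E={loop↦0} | S={0↦3} | K=[fun]]
[5] [C=(x x) | E={x↦1, loop↦0} | S={0↦3, 1↦clo(λx. (x x), {loop↦0})} | K=∅]
[6] [C=x | E={x↦1, loop↦0} | S={0↦3, 1↦clo(λx. (x x), {loop↦0})} | K=[arg]]
[7] [C=x | E={x↦1, loop↦0} | S={0↦3, 1↦clo(λx. (x x), {loop↦0})} | K=[fun]]
[8] [C=(x x) | E={x↦2, loop↦0} | S={0↦3, 1↦clo(λx. (x x), {loop↦0}), 2↦clo(λx. (x x), {loop↦0})} | K=∅]
[9] [C=x | E={x↦2, loop↦0} | S={0↦3, 1↦clo(λx. (x x), {loop↦0}), 2↦clo(λx. (x x), {loop↦0})} | K=[arg]]
[10] [C=x | E={x↦2, loop↦0} | S={0↦3, 1↦clo(λx. (x x), {loop↦0}), 2↦clo(λx. (x x), {loop↦0})} | K=[fun]]
[11] [C=(x x) | E={x↦3, loop↦0} | S={0↦3, 1↦clo(λx. (x x), {loop↦0}), 2↦clo(λx. (x x), {loop↦0}), 3↦clo(λx. (x x), {loop↦0})} | K=∅]
[12] [C=x | E={x↦3, loop↦0} | S={0↦3, 1↦clo(λx. (x x), {loop↦0}), 2↦clo(λx. (x x), {loop↦0}), 3↦clo(λx. (x x), {loop↦0})} | K=[arg]]
[13] [C=x | E={x↦3, loop↦0} | S={0↦3, 1↦clo(λx. (x x), {loop↦0}), 2↦clo(λx. (x x), {loop↦0}), 3↦clo(λx. (x x), {loop↦0})} | K=[fun]]
[14] [C=(x x) | E={x↦4, loop↦0} | S={0↦3, 1↦clo(λx. (x x), {loop↦0}), 2↦clo(λx. (x x), {loop↦0}), 3↦clo(λx. (x x), {loop↦0}), 4↦clo(λx. (x x), {loop↦0})} | K=∅]
[15] [C=x | E={x↦4, loop↦0} | S={0↦3, 1↦clo(λx. (x x), {loop↦0}), 2↦clo(λx. (x x), {loop↦0}), 3↦clo(λx. (x x), {loop↦0}), 4↦clo(λx. (x x), {loop↦0})} | K=[arg]]
[16] [C=x | E={x↦4, loop↦0} | S={0↦3, 1↦clo(λx. (x x), {loop↦0}), 2↦clo(λx. (x x), {loop↦0}), 3↦clo(λx. (x x), {loop↦0}), 4↦clo(λx. (x x), {loop↦0})} | K=[fun]]
[17] [C=(x x) | E={x↦5, loop↦0} | S={0↦3, 1↦clo(λx. (x x), {loop↦0}), 2↦clo(λx. (x x), {loop↦0}), 3↦clo(λx. (x x), {loop↦0}), 4↦clo(λx. (x x), {loop↦0}), 5↦clo(λx. (x x), {loop↦0})} | K=∅]
→ 17 transitions taken and the configuration is still not final: no result within 17 steps

Answer: DIVERGES (no final state within 17 steps)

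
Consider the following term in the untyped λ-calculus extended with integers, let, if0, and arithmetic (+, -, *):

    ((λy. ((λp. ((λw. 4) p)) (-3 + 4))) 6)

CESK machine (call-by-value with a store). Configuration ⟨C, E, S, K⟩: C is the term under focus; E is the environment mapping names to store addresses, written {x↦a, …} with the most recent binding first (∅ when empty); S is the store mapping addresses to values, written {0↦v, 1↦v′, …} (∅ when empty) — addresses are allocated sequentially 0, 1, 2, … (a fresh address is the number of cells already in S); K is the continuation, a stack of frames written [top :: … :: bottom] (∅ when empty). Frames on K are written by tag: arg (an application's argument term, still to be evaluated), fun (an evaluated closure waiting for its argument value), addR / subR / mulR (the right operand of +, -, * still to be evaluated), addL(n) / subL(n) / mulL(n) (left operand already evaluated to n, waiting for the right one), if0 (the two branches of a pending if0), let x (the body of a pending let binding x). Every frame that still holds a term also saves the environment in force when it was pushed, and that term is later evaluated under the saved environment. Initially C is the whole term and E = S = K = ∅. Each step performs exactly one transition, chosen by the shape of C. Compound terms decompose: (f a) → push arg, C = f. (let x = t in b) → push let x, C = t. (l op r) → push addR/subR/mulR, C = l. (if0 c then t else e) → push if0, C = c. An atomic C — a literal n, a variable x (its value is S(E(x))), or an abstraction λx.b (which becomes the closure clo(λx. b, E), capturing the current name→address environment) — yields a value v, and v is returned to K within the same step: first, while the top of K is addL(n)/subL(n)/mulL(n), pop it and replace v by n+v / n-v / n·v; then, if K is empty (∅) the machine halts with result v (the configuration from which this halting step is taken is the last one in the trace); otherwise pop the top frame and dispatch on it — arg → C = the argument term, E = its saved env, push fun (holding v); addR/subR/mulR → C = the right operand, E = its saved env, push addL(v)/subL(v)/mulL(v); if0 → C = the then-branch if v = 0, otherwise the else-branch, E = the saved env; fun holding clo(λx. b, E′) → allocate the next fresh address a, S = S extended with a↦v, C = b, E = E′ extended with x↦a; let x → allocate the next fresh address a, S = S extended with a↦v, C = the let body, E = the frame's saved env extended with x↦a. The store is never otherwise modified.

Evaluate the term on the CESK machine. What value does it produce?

Answer: 4

Execution trace:
0. ⟨C=((λy. ((λp. ((λw. 4) p)) (-3 + 4))) 6); E=∅; S=∅; K=∅⟩
1. ⟨C=(λy. ((λp. ((λw. 4) p)) (-3 + 4))); E=∅; S=∅; K=[arg]⟩
2. ⟨C=6; E=∅; S=∅; K=[fun]⟩
3. ⟨C=((λp. ((λw. 4) p)) (-3 + 4)); E={y↦0}; S={0↦6}; K=∅⟩
4. ⟨C=(λp. ((λw. 4) p)); E={y↦0}; S={0↦6}; K=[arg]⟩
5. ⟨C=(-3 + 4); E={y↦0}; S={0↦6}; K=[fun]⟩
6. ⟨C=-3; E={y↦0}; S={0↦6}; K=[addR :: fun]⟩
7. ⟨C=4; E={y↦0}; S={0↦6}; K=[addL(-3) :: fun]⟩
8. ⟨C=((λw. 4) p); E={p↦1, y↦0}; S={0↦6, 1↦1}; K=∅⟩
9. ⟨C=(λw. 4); E={p↦1, y↦0}; S={0↦6, 1↦1}; K=[arg]⟩
10. ⟨C=p; E={p↦1, y↦0}; S={0↦6, 1↦1}; K=[fun]⟩
11. ⟨C=4; E={w↦2, p↦1, y↦0}; S={0↦6, 1↦1, 2↦1}; K=∅⟩
→ final value 4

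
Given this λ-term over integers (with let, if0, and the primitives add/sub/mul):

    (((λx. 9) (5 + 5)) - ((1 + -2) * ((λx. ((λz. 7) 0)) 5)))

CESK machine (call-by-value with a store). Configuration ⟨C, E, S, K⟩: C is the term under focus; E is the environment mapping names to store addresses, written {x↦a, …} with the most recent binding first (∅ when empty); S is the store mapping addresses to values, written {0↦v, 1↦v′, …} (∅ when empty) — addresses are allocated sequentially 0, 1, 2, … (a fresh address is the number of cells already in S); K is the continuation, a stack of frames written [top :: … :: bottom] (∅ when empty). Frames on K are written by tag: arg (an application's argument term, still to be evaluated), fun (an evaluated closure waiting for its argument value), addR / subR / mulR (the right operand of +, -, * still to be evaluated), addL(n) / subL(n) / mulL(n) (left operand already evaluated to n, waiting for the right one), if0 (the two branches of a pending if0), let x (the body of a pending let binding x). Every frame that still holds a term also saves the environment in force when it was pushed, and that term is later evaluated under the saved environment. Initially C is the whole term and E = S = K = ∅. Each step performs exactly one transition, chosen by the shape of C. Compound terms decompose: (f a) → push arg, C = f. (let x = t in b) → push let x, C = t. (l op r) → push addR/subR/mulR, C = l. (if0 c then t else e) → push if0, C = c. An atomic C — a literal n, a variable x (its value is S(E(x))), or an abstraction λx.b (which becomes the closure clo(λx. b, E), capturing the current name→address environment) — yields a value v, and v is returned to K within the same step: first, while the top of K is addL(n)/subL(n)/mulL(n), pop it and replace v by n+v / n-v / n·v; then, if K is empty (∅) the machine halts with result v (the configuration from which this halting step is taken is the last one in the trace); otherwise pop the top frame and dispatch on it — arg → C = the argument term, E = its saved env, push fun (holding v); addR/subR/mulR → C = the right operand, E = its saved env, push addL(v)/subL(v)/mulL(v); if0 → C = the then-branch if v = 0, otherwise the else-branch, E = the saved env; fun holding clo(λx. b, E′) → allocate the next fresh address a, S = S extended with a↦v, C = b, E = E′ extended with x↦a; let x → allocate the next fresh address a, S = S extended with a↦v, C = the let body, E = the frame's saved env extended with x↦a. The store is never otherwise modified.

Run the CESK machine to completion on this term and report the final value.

0. ⟨C=(((λx. 9) (5 + 5)) - ((1 + -2) * ((λx. ((λz. 7) 0)) 5))); E=∅; S=∅; K=∅⟩
1. ⟨C=((λx. 9) (5 + 5)); E=∅; S=∅; K=[subR]⟩
2. ⟨C=(λx. 9); E=∅; S=∅; K=[arg :: subR]⟩
3. ⟨C=(5 + 5); E=∅; S=∅; K=[fun :: subR]⟩
4. ⟨C=5; E=∅; S=∅; K=[addR :: fun :: subR]⟩
5. ⟨C=5; E=∅; S=∅; K=[addL(5) :: fun :: subR]⟩
6. ⟨C=9; E={x↦0}; S={0↦10}; K=[subR]⟩
7. ⟨C=((1 + -2) * ((λx. ((λz. 7) 0)) 5)); E=∅; S={0↦10}; K=[subL(9)]⟩
8. ⟨C=(1 + -2); E=∅; S={0↦10}; K=[mulR :: subL(9)]⟩
9. ⟨C=1; E=∅; S={0↦10}; K=[addR :: mulR :: subL(9)]⟩
10. ⟨C=-2; E=∅; S={0↦10}; K=[addL(1) :: mulR :: subL(9)]⟩
11. ⟨C=((λx. ((λz. 7) 0)) 5); E=∅; S={0↦10}; K=[mulL(-1) :: subL(9)]⟩
12. ⟨C=(λx. ((λz. 7) 0)); E=∅; S={0↦10}; K=[arg :: mulL(-1) :: subL(9)]⟩
13. ⟨C=5; E=∅; S={0↦10}; K=[fun :: mulL(-1) :: subL(9)]⟩
14. ⟨C=((λz. 7) 0); E={x↦1}; S={0↦10, 1↦5}; K=[mulL(-1) :: subL(9)]⟩
15. ⟨C=(λz. 7); E={x↦1}; S={0↦10, 1↦5}; K=[arg :: mulL(-1) :: subL(9)]⟩
16. ⟨C=0; E={x↦1}; S={0↦10, 1↦5}; K=[fun :: mulL(-1) :: subL(9)]⟩
17. ⟨C=7; E={z↦2, x↦1}; S={0↦10, 1↦5, 2↦0}; K=[mulL(-1) :: subL(9)]⟩
→ final value 16

Answer: 16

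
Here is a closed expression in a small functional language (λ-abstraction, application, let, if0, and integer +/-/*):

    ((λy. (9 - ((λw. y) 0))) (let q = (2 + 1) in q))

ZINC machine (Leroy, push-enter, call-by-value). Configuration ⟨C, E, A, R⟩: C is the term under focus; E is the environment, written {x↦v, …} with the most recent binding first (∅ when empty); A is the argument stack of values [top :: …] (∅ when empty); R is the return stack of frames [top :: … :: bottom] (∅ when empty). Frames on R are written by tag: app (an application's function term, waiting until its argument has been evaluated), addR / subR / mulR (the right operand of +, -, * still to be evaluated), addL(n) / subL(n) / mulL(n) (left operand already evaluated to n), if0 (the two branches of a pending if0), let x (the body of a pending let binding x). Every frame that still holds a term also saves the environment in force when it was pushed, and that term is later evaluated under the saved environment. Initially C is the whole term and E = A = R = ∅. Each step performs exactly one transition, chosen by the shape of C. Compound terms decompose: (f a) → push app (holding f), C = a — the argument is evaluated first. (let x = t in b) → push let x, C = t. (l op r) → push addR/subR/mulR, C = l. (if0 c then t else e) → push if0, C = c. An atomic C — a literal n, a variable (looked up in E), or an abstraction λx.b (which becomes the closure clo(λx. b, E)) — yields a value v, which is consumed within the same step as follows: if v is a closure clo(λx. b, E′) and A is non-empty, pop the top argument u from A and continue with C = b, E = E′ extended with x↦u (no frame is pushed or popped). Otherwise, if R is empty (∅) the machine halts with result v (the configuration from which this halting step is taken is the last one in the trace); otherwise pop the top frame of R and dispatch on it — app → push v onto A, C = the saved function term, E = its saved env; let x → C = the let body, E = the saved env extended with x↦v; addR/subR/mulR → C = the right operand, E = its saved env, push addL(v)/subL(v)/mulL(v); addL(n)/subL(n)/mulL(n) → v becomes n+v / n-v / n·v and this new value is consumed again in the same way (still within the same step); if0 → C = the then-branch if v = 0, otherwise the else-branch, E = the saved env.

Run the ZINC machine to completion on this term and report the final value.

t=0: [C=((λy. (9 - ((λw. y) 0))) (let q = (2 + 1) in q)) | E=∅ | A=∅ | R=∅]
t=1: [C=(let q = (2 + 1) in q) | E=∅ | A=∅ | R=[app]]
t=2: [C=(2 + 1) | E=∅ | A=∅ | R=[let q :: app]]
t=3: [C=2 | E=∅ | A=∅ | R=[addR :: let q :: app]]
t=4: [C=1 | E=∅ | A=∅ | R=[addL(2) :: let q :: app]]
t=5: [C=q | E={q↦3} | A=∅ | R=[app]]
t=6: [C=(λy. (9 - ((λw. y) 0))) | E=∅ | A=[3] | R=∅]
t=7: [C=(9 - ((λw. y) 0)) | E={y↦3} | A=∅ | R=∅]
t=8: [C=9 | E={y↦3} | A=∅ | R=[subR]]
t=9: [C=((λw. y) 0) | E={y↦3} | A=∅ | R=[subL(9)]]
t=10: [C=0 | E={y↦3} | A=∅ | R=[app :: subL(9)]]
t=11: [C=(λw. y) | E={y↦3} | A=[0] | R=[subL(9)]]
t=12: [C=y | E={w↦0, y↦3} | A=∅ | R=[subL(9)]]
→ final value 6

Answer: 6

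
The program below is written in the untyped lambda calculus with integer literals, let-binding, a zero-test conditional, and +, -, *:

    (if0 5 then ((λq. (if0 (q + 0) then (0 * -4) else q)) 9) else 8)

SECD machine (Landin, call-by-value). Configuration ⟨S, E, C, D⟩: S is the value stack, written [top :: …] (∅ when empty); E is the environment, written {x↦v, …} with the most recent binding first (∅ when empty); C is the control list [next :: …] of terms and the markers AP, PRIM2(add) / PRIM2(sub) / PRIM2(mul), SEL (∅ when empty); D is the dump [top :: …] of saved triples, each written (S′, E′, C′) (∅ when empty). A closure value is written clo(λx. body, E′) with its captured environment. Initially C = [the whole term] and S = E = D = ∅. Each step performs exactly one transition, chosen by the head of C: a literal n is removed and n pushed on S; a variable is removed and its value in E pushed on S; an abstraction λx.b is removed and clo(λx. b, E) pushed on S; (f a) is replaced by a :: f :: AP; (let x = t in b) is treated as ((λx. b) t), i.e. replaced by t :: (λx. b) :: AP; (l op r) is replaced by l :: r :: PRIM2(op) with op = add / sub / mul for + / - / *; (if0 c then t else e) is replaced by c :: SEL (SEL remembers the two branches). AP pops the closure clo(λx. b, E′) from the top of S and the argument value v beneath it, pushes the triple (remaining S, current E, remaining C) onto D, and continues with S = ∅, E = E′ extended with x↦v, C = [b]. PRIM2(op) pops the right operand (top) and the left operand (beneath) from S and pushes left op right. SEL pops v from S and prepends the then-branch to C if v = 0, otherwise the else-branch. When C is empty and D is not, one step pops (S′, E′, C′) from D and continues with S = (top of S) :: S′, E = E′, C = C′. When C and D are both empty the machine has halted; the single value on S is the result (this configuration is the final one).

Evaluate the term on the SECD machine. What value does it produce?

step 0: <S=∅, E=∅, C=[(if0 5 then ((λq. (if0 (q + 0) then (0 * -4) else q)) 9) else 8)], D=∅>
step 1: <S=∅, E=∅, C=[5 :: SEL], D=∅>
step 2: <S=[5], E=∅, C=[SEL], D=∅>
step 3: <S=∅, E=∅, C=[8], D=∅>
step 4: <S=[8], E=∅, C=∅, D=∅>
→ final value 8

Answer: 8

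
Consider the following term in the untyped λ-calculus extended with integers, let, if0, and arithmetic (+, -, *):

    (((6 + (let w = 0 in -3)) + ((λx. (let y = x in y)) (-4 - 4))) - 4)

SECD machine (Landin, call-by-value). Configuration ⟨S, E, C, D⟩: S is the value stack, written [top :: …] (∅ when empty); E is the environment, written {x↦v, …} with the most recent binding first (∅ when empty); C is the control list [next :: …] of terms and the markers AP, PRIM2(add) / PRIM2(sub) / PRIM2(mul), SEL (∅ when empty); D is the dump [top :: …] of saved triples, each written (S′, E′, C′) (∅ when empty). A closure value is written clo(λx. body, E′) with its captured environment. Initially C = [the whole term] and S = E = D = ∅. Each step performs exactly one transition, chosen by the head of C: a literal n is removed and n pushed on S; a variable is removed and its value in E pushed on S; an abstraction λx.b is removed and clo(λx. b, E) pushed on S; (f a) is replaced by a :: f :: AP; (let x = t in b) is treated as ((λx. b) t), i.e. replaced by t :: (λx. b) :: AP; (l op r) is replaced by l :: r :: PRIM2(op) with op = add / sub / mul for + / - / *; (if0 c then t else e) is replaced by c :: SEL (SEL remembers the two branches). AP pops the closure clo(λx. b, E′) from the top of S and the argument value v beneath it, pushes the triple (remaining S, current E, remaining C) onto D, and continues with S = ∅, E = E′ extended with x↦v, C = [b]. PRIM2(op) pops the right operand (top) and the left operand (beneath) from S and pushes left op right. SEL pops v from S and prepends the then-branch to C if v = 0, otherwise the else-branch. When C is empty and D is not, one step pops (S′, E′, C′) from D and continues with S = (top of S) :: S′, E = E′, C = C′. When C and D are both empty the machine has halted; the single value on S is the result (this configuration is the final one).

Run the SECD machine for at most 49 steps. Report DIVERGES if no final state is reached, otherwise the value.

Answer: -9

Derivation:
[0] [S=∅ | E=∅ | C=[(((6 + (let w = 0 in -3)) + ((λx. (let y = x in y)) (-4 - 4))) - 4)] | D=∅]
[1] [S=∅ | E=∅ | C=[((6 + (let w = 0 in -3)) + ((λx. (let y = x in y)) (-4 - 4))) :: 4 :: PRIM2(sub)] | D=∅]
[2] [S=∅ | E=∅ | C=[(6 + (let w = 0 in -3)) :: ((λx. (let y = x in y)) (-4 - 4)) :: PRIM2(add) :: 4 :: PRIM2(sub)] | D=∅]
[3] [S=∅ | E=∅ | C=[6 :: (let w = 0 in -3) :: PRIM2(add) :: ((λx. (let y = x in y)) (-4 - 4)) :: PRIM2(add) :: 4 :: PRIM2(sub)] | D=∅]
[4] [S=[6] | E=∅ | C=[(let w = 0 in -3) :: PRIM2(add) :: ((λx. (let y = x in y)) (-4 - 4)) :: PRIM2(add) :: 4 :: PRIM2(sub)] | D=∅]
[5] [S=[6] | E=∅ | C=[0 :: (λw. -3) :: AP :: PRIM2(add) :: ((λx. (let y = x in y)) (-4 - 4)) :: PRIM2(add) :: 4 :: PRIM2(sub)] | D=∅]
[6] [S=[0 :: 6] | E=∅ | C=[(λw. -3) :: AP :: PRIM2(add) :: ((λx. (let y = x in y)) (-4 - 4)) :: PRIM2(add) :: 4 :: PRIM2(sub)] | D=∅]
[7] [S=[clo(λw. -3, ∅) :: 0 :: 6] | E=∅ | C=[AP :: PRIM2(add) :: ((λx. (let y = x in y)) (-4 - 4)) :: PRIM2(add) :: 4 :: PRIM2(sub)] | D=∅]
[8] [S=∅ | E={w↦0} | C=[-3] | D=[([6], ∅, [PRIM2(add) :: ((λx. (let y = x in y)) (-4 - 4)) :: PRIM2(add) :: 4 :: PRIM2(sub)])]]
[9] [S=[-3] | E={w↦0} | C=∅ | D=[([6], ∅, [PRIM2(add) :: ((λx. (let y = x in y)) (-4 - 4)) :: PRIM2(add) :: 4 :: PRIM2(sub)])]]
[10] [S=[-3 :: 6] | E=∅ | C=[PRIM2(add) :: ((λx. (let y = x in y)) (-4 - 4)) :: PRIM2(add) :: 4 :: PRIM2(sub)] | D=∅]
[11] [S=[3] | E=∅ | C=[((λx. (let y = x in y)) (-4 - 4)) :: PRIM2(add) :: 4 :: PRIM2(sub)] | D=∅]
[12] [S=[3] | E=∅ | C=[(-4 - 4) :: (λx. (let y = x in y)) :: AP :: PRIM2(add) :: 4 :: PRIM2(sub)] | D=∅]
[13] [S=[3] | E=∅ | C=[-4 :: 4 :: PRIM2(sub) :: (λx. (let y = x in y)) :: AP :: PRIM2(add) :: 4 :: PRIM2(sub)] | D=∅]
[14] [S=[-4 :: 3] | E=∅ | C=[4 :: PRIM2(sub) :: (λx. (let y = x in y)) :: AP :: PRIM2(add) :: 4 :: PRIM2(sub)] | D=∅]
[15] [S=[4 :: -4 :: 3] | E=∅ | C=[PRIM2(sub) :: (λx. (let y = x in y)) :: AP :: PRIM2(add) :: 4 :: PRIM2(sub)] | D=∅]
[16] [S=[-8 :: 3] | E=∅ | C=[(λx. (let y = x in y)) :: AP :: PRIM2(add) :: 4 :: PRIM2(sub)] | D=∅]
[17] [S=[clo(λx. (let y = x in y), ∅) :: -8 :: 3] | E=∅ | C=[AP :: PRIM2(add) :: 4 :: PRIM2(sub)] | D=∅]
[18] [S=∅ | E={x↦-8} | C=[(let y = x in y)] | D=[([3], ∅, [PRIM2(add) :: 4 :: PRIM2(sub)])]]
[19] [S=∅ | E={x↦-8} | C=[x :: (λy. y) :: AP] | D=[([3], ∅, [PRIM2(add) :: 4 :: PRIM2(sub)])]]
[20] [S=[-8] | E={x↦-8} | C=[(λy. y) :: AP] | D=[([3], ∅, [PRIM2(add) :: 4 :: PRIM2(sub)])]]
[21] [S=[clo(λy. y, {x↦-8}) :: -8] | E={x↦-8} | C=[AP] | D=[([3], ∅, [PRIM2(add) :: 4 :: PRIM2(sub)])]]
[22] [S=∅ | E={y↦-8, x↦-8} | C=[y] | D=[(∅, {x↦-8}, ∅) :: ([3], ∅, [PRIM2(add) :: 4 :: PRIM2(sub)])]]
[23] [S=[-8] | E={y↦-8, x↦-8} | C=∅ | D=[(∅, {x↦-8}, ∅) :: ([3], ∅, [PRIM2(add) :: 4 :: PRIM2(sub)])]]
[24] [S=[-8] | E={x↦-8} | C=∅ | D=[([3], ∅, [PRIM2(add) :: 4 :: PRIM2(sub)])]]
[25] [S=[-8 :: 3] | E=∅ | C=[PRIM2(add) :: 4 :: PRIM2(sub)] | D=∅]
[26] [S=[-5] | E=∅ | C=[4 :: PRIM2(sub)] | D=∅]
[27] [S=[4 :: -5] | E=∅ | C=[PRIM2(sub)] | D=∅]
[28] [S=[-9] | E=∅ | C=∅ | D=∅]
→ final value -9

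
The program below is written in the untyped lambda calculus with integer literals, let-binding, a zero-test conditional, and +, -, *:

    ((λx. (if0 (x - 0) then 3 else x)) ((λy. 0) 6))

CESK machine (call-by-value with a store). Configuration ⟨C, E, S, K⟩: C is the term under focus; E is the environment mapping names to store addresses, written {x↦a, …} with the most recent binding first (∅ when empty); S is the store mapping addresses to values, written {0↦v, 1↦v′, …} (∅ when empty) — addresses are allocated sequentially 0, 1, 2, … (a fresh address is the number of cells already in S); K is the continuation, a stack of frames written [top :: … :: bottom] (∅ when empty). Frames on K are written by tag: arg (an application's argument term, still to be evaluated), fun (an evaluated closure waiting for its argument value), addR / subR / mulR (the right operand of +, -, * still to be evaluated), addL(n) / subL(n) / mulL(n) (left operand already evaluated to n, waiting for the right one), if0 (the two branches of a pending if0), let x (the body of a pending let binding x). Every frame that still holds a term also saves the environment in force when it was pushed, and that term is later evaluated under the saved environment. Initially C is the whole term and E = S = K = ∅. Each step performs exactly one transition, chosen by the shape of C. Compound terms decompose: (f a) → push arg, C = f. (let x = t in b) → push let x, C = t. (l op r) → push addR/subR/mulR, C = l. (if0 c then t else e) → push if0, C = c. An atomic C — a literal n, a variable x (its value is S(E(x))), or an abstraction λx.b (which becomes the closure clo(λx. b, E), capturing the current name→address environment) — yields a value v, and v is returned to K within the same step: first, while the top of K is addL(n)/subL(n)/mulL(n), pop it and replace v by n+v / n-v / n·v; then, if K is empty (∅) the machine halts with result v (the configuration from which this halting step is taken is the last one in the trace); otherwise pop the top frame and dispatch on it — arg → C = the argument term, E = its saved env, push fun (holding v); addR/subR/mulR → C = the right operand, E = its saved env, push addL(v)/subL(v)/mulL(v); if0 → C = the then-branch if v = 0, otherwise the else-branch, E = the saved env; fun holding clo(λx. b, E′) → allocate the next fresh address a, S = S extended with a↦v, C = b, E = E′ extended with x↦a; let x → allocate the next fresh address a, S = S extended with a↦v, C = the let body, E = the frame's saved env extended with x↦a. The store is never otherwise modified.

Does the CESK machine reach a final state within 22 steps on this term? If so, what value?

Answer: 3

Execution trace:
t=0: [C=((λx. (if0 (x - 0) then 3 else x)) ((λy. 0) 6)) | E=∅ | S=∅ | K=∅]
t=1: [C=(λx. (if0 (x - 0) then 3 else x)) | E=∅ | S=∅ | K=[arg]]
t=2: [C=((λy. 0) 6) | E=∅ | S=∅ | K=[fun]]
t=3: [C=(λy. 0) | E=∅ | S=∅ | K=[arg :: fun]]
t=4: [C=6 | E=∅ | S=∅ | K=[fun :: fun]]
t=5: [C=0 | E={y↦0} | S={0↦6} | K=[fun]]
t=6: [C=(if0 (x - 0) then 3 else x) | E={x↦1} | S={0↦6, 1↦0} | K=∅]
t=7: [C=(x - 0) | E={x↦1} | S={0↦6, 1↦0} | K=[if0]]
t=8: [C=x | E={x↦1} | S={0↦6, 1↦0} | K=[subR :: if0]]
t=9: [C=0 | E={x↦1} | S={0↦6, 1↦0} | K=[subL(0) :: if0]]
t=10: [C=3 | E={x↦1} | S={0↦6, 1↦0} | K=∅]
→ final value 3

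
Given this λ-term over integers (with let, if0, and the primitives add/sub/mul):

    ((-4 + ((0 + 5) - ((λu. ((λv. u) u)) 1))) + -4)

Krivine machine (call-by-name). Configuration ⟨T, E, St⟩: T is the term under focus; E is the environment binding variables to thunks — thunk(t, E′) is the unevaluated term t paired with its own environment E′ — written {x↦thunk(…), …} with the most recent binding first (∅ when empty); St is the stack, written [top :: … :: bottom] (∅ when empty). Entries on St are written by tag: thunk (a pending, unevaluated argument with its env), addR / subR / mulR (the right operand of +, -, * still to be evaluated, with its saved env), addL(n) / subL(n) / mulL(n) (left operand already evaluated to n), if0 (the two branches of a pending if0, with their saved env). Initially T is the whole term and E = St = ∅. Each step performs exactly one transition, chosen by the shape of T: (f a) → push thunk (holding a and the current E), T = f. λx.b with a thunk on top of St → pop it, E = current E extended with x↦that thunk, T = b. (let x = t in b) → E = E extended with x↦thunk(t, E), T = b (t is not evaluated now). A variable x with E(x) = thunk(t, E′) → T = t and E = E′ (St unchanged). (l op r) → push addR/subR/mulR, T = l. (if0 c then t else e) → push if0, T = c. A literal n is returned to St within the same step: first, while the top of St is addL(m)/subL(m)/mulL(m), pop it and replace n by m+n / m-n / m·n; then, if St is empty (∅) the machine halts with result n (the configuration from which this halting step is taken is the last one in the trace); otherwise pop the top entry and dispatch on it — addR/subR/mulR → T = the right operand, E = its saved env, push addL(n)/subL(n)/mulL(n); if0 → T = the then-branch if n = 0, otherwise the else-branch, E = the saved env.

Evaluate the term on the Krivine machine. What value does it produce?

[0] ⟨T=((-4 + ((0 + 5) - ((λu. ((λv. u) u)) 1))) + -4); E=∅; St=∅⟩
[1] ⟨T=(-4 + ((0 + 5) - ((λu. ((λv. u) u)) 1))); E=∅; St=[addR]⟩
[2] ⟨T=-4; E=∅; St=[addR :: addR]⟩
[3] ⟨T=((0 + 5) - ((λu. ((λv. u) u)) 1)); E=∅; St=[addL(-4) :: addR]⟩
[4] ⟨T=(0 + 5); E=∅; St=[subR :: addL(-4) :: addR]⟩
[5] ⟨T=0; E=∅; St=[addR :: subR :: addL(-4) :: addR]⟩
[6] ⟨T=5; E=∅; St=[addL(0) :: subR :: addL(-4) :: addR]⟩
[7] ⟨T=((λu. ((λv. u) u)) 1); E=∅; St=[subL(5) :: addL(-4) :: addR]⟩
[8] ⟨T=(λu. ((λv. u) u)); E=∅; St=[thunk :: subL(5) :: addL(-4) :: addR]⟩
[9] ⟨T=((λv. u) u); E={u↦thunk(1, ∅)}; St=[subL(5) :: addL(-4) :: addR]⟩
[10] ⟨T=(λv. u); E={u↦thunk(1, ∅)}; St=[thunk :: subL(5) :: addL(-4) :: addR]⟩
[11] ⟨T=u; E={v↦thunk(u, {u↦thunk(1, ∅)}), u↦thunk(1, ∅)}; St=[subL(5) :: addL(-4) :: addR]⟩
[12] ⟨T=1; E=∅; St=[subL(5) :: addL(-4) :: addR]⟩
[13] ⟨T=-4; E=∅; St=[addL(0)]⟩
→ final value -4

Answer: -4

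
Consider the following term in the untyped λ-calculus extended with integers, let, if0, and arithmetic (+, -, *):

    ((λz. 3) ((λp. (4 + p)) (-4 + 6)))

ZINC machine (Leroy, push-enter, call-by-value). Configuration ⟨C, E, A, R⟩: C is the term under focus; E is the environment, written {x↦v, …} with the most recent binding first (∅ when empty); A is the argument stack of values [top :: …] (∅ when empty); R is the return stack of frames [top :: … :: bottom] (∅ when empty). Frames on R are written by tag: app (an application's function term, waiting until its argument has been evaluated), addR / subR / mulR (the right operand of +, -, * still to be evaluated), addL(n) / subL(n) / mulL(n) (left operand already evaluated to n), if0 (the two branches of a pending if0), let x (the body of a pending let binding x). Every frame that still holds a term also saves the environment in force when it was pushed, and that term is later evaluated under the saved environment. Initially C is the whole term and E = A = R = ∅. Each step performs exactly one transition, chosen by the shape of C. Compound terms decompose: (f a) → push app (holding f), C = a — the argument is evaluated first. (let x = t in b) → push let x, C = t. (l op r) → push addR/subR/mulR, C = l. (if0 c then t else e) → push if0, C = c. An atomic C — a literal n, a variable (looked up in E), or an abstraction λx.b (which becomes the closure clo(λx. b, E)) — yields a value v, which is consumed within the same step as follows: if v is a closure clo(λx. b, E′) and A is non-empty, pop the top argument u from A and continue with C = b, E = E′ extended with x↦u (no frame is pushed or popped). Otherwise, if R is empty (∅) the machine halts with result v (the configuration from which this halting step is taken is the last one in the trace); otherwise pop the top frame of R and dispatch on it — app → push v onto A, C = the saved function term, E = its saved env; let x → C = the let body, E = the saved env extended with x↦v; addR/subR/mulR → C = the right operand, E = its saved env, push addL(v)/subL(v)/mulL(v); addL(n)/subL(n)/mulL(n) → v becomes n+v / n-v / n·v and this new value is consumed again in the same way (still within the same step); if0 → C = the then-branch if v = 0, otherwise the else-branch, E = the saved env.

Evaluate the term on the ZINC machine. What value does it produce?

Answer: 3

Execution trace:
[0] <C=((λz. 3) ((λp. (4 + p)) (-4 + 6))), E=∅, A=∅, R=∅>
[1] <C=((λp. (4 + p)) (-4 + 6)), E=∅, A=∅, R=[app]>
[2] <C=(-4 + 6), E=∅, A=∅, R=[app :: app]>
[3] <C=-4, E=∅, A=∅, R=[addR :: app :: app]>
[4] <C=6, E=∅, A=∅, R=[addL(-4) :: app :: app]>
[5] <C=(λp. (4 + p)), E=∅, A=[2], R=[app]>
[6] <C=(4 + p), E={p↦2}, A=∅, R=[app]>
[7] <C=4, E={p↦2}, A=∅, R=[addR :: app]>
[8] <C=p, E={p↦2}, A=∅, R=[addL(4) :: app]>
[9] <C=(λz. 3), E=∅, A=[6], R=∅>
[10] <C=3, E={z↦6}, A=∅, R=∅>
→ final value 3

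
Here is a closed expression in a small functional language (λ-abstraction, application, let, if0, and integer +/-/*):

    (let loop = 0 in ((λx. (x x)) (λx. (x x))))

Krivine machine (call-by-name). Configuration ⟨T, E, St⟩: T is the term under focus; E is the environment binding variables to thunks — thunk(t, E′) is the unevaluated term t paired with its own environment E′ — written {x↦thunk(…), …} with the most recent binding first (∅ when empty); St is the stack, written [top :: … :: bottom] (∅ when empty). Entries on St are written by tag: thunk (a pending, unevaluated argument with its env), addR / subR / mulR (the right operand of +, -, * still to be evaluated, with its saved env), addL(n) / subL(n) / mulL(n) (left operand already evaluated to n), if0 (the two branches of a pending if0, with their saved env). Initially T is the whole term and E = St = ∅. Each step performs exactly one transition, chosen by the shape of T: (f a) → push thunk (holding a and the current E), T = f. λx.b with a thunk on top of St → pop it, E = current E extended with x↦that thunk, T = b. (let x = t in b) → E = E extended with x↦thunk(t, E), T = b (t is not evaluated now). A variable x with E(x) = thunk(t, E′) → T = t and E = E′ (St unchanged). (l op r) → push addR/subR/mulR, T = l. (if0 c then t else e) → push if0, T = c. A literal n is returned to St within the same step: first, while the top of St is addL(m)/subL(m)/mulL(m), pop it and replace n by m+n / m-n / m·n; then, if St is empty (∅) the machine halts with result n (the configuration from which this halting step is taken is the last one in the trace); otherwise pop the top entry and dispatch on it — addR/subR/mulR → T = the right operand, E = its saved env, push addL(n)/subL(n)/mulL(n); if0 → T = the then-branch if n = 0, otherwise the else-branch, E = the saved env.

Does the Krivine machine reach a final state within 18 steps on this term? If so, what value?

[0] [T=(let loop = 0 in ((λx. (x x)) (λx. (x x)))) | E=∅ | St=∅]
[1] [T=((λx. (x x)) (λx. (x x))) | E={loop↦thunk(0, ∅)} | St=∅]
[2] [T=(λx. (x x)) | E={loop↦thunk(0, ∅)} | St=[thunk]]
[3] [T=(x x) | E={x↦thunk((λx. (x x)), {loop↦thunk(0, ∅)}), loop↦thunk(0, ∅)} | St=∅]
[4] [T=x | E={x↦thunk((λx. (x x)), {loop↦thunk(0, ∅)}), loop↦thunk(0, ∅)} | St=[thunk]]
[5] [T=(λx. (x x)) | E={loop↦thunk(0, ∅)} | St=[thunk]]
[6] [T=(x x) | E={x↦thunk(x, {x↦thunk((λx. (x x)), {loop↦thunk(0, ∅)}), loop↦thunk(0, ∅)}), loop↦thunk(0, ∅)} | St=∅]
[7] [T=x | E={x↦thunk(x, {x↦thunk((λx. (x x)), {loop↦thunk(0, ∅)}), loop↦thunk(0, ∅)}), loop↦thunk(0, ∅)} | St=[thunk]]
[8] [T=x | E={x↦thunk((λx. (x x)), {loop↦thunk(0, ∅)}), loop↦thunk(0, ∅)} | St=[thunk]]
[9] [T=(λx. (x x)) | E={loop↦thunk(0, ∅)} | St=[thunk]]
[10] [T=(x x) | E={x↦thunk(x, {x↦thunk(x, {x↦thunk((λx. (x x)), {loop↦thunk(0, ∅)}), loop↦thunk(0, ∅)}), loop↦thunk(0, ∅)}), loop↦thunk(0, ∅)} | St=∅]
[11] [T=x | E={x↦thunk(x, {x↦thunk(x, {x↦thunk((λx. (x x)), {loop↦thunk(0, ∅)}), loop↦thunk(0, ∅)}), loop↦thunk(0, ∅)}), loop↦thunk(0, ∅)} | St=[thunk]]
[12] [T=x | E={x↦thunk(x, {x↦thunk((λx. (x x)), {loop↦thunk(0, ∅)}), loop↦thunk(0, ∅)}), loop↦thunk(0, ∅)} | St=[thunk]]
[13] [T=x | E={x↦thunk((λx. (x x)), {loop↦thunk(0, ∅)}), loop↦thunk(0, ∅)} | St=[thunk]]
[14] [T=(λx. (x x)) | E={loop↦thunk(0, ∅)} | St=[thunk]]
[15] [T=(x x) | E={x↦thunk(x, {x↦thunk(x, {x↦thunk(x, {x↦thunk((λx. (x x)), {loop↦thunk(0, ∅)}), loop↦thunk(0, ∅)}), loop↦thunk(0, ∅)}), loop↦thunk(0, ∅)}), loop↦thunk(0, ∅)} | St=∅]
[16] [T=x | E={x↦thunk(x, {x↦thunk(x, {x↦thunk(x, {x↦thunk((λx. (x x)), {loop↦thunk(0, ∅)}), loop↦thunk(0, ∅)}), loop↦thunk(0, ∅)}), loop↦thunk(0, ∅)}), loop↦thunk(0, ∅)} | St=[thunk]]
[17] [T=x | E={x↦thunk(x, {x↦thunk(x, {x↦thunk((λx. (x x)), {loop↦thunk(0, ∅)}), loop↦thunk(0, ∅)}), loop↦thunk(0, ∅)}), loop↦thunk(0, ∅)} | St=[thunk]]
[18] [T=x | E={x↦thunk(x, {x↦thunk((λx. (x x)), {loop↦thunk(0, ∅)}), loop↦thunk(0, ∅)}), loop↦thunk(0, ∅)} | St=[thunk]]
→ 18 transitions taken and the configuration is still not final: no result within 18 steps

Answer: DIVERGES (no final state within 18 steps)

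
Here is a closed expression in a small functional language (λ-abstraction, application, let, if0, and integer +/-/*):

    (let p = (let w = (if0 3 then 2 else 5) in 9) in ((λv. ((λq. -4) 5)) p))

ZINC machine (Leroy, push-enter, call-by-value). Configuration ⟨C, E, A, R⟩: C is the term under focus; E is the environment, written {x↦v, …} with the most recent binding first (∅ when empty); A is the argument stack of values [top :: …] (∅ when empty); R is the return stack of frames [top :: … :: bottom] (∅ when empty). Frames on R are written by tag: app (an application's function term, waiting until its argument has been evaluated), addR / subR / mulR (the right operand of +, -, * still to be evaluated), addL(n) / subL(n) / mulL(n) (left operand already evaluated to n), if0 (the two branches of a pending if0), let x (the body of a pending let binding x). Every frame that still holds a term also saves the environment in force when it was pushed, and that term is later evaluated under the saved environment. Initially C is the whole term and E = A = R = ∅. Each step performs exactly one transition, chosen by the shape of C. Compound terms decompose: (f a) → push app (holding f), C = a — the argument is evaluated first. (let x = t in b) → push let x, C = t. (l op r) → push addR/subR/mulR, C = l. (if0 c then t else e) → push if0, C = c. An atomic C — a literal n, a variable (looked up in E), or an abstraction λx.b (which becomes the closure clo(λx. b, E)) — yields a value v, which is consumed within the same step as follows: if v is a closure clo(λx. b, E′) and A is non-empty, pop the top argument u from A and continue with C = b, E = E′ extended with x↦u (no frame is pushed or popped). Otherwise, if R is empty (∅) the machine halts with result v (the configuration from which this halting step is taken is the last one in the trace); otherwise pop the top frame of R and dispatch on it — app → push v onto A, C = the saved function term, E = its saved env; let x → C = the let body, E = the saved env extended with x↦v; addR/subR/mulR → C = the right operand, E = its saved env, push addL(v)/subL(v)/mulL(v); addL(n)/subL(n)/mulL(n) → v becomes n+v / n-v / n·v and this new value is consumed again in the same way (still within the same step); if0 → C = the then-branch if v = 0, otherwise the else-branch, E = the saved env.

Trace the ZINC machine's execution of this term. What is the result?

Answer: -4

Machine steps:
[0] [C=(let p = (let w = (if0 3 then 2 else 5) in 9) in ((λv. ((λq. -4) 5)) p)) | E=∅ | A=∅ | R=∅]
[1] [C=(let w = (if0 3 then 2 else 5) in 9) | E=∅ | A=∅ | R=[let p]]
[2] [C=(if0 3 then 2 else 5) | E=∅ | A=∅ | R=[let w :: let p]]
[3] [C=3 | E=∅ | A=∅ | R=[if0 :: let w :: let p]]
[4] [C=5 | E=∅ | A=∅ | R=[let w :: let p]]
[5] [C=9 | E={w↦5} | A=∅ | R=[let p]]
[6] [C=((λv. ((λq. -4) 5)) p) | E={p↦9} | A=∅ | R=∅]
[7] [C=p | E={p↦9} | A=∅ | R=[app]]
[8] [C=(λv. ((λq. -4) 5)) | E={p↦9} | A=[9] | R=∅]
[9] [C=((λq. -4) 5) | E={v↦9, p↦9} | A=∅ | R=∅]
[10] [C=5 | E={v↦9, p↦9} | A=∅ | R=[app]]
[11] [C=(λq. -4) | E={v↦9, p↦9} | A=[5] | R=∅]
[12] [C=-4 | E={q↦5, v↦9, p↦9} | A=∅ | R=∅]
→ final value -4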